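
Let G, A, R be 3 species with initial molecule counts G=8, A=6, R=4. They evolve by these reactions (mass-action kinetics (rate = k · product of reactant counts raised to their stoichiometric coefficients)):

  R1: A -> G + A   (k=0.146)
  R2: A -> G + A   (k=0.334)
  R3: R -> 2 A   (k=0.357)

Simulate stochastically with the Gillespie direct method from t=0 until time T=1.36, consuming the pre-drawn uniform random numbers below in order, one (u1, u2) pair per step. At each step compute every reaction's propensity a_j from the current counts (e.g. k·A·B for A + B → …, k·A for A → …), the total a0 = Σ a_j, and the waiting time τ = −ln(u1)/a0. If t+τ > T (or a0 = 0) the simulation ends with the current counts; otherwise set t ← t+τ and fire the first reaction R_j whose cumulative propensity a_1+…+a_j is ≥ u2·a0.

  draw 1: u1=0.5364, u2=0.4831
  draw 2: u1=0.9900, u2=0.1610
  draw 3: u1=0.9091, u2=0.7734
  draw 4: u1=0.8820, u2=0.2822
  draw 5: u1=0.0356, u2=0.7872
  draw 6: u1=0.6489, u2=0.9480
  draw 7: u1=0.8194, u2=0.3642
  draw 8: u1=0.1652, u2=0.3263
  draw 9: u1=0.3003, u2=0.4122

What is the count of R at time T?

t=0.000: G=8 A=6 R=4
Draw 1: a1=0.876, a2=2.004, a3=1.428, a0=4.308; τ=−ln(0.5364)/4.308=0.145 → t=0.145; u2·a0=0.4831·4.308=2.081; a1=0.876 < 2.081 ≤ a1+a2=2.880 → R2 fires; G=9 A=6 R=4
Draw 2: a1=0.876, a2=2.004, a3=1.428, a0=4.308; τ=−ln(0.9900)/4.308=0.002 → t=0.147; u2·a0=0.1610·4.308=0.694 ≤ a1=0.876 → R1 fires; G=10 A=6 R=4
Draw 3: a1=0.876, a2=2.004, a3=1.428, a0=4.308; τ=−ln(0.9091)/4.308=0.022 → t=0.169; u2·a0=0.7734·4.308=3.332; a1+a2=2.880 < 3.332 ≤ a1+…+a3=4.308 → R3 fires; G=10 A=8 R=3
Draw 4: a1=1.168, a2=2.672, a3=1.071, a0=4.911; τ=−ln(0.8820)/4.911=0.026 → t=0.195; u2·a0=0.2822·4.911=1.386; a1=1.168 < 1.386 ≤ a1+a2=3.840 → R2 fires; G=11 A=8 R=3
Draw 5: a1=1.168, a2=2.672, a3=1.071, a0=4.911; τ=−ln(0.0356)/4.911=0.679 → t=0.874; u2·a0=0.7872·4.911=3.866; a1+a2=3.840 < 3.866 ≤ a1+…+a3=4.911 → R3 fires; G=11 A=10 R=2
Draw 6: a1=1.460, a2=3.340, a3=0.714, a0=5.514; τ=−ln(0.6489)/5.514=0.078 → t=0.952; u2·a0=0.9480·5.514=5.227; a1+a2=4.800 < 5.227 ≤ a1+…+a3=5.514 → R3 fires; G=11 A=12 R=1
Draw 7: a1=1.752, a2=4.008, a3=0.357, a0=6.117; τ=−ln(0.8194)/6.117=0.033 → t=0.985; u2·a0=0.3642·6.117=2.228; a1=1.752 < 2.228 ≤ a1+a2=5.760 → R2 fires; G=12 A=12 R=1
Draw 8: a1=1.752, a2=4.008, a3=0.357, a0=6.117; τ=−ln(0.1652)/6.117=0.294 → t=1.279; u2·a0=0.3263·6.117=1.996; a1=1.752 < 1.996 ≤ a1+a2=5.760 → R2 fires; G=13 A=12 R=1
Draw 9: a1=1.752, a2=4.008, a3=0.357, a0=6.117; τ=−ln(0.3003)/6.117=0.197 → t=1.476 > T=1.36: stop.
Read off R at T=1.36: 1

R at T = 1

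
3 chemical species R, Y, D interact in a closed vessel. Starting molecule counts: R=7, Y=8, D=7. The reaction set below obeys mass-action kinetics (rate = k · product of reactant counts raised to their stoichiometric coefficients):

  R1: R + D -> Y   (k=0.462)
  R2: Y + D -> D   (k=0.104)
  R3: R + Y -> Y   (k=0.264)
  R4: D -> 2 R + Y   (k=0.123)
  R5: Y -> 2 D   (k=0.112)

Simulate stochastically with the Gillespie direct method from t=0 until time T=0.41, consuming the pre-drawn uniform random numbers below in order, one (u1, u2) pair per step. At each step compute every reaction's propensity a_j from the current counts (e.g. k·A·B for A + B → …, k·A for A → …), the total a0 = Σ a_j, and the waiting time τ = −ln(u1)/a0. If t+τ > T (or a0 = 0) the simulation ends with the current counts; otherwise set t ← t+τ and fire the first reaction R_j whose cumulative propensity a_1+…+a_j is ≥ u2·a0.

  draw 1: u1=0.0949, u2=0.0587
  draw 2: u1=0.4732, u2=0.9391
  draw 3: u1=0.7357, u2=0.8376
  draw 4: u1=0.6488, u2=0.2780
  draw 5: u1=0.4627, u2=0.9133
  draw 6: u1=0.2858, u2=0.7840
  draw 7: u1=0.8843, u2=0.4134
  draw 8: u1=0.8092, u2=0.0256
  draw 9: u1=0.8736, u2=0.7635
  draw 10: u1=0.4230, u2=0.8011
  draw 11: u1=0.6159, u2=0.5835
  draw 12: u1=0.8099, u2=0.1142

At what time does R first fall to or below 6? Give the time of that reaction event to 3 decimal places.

Threshold first reached at t = 0.052

t=0.000: R=7 Y=8 D=7
Draw 1: a1=22.638, a2=5.824, a3=14.784, a4=0.861, a5=0.896, a0=45.003; τ=−ln(0.0949)/45.003=0.052 → t=0.052; u2·a0=0.0587·45.003=2.642 ≤ a1=22.638 → R1 fires; R=6 Y=9 D=6
Draw 2: a1=16.632, a2=5.616, a3=14.256, a4=0.738, a5=1.008, a0=38.250; τ=−ln(0.4732)/38.250=0.020 → t=0.072; u2·a0=0.9391·38.250=35.921; a1+a2=22.248 < 35.921 ≤ a1+…+a3=36.504 → R3 fires; R=5 Y=9 D=6
Draw 3: a1=13.860, a2=5.616, a3=11.880, a4=0.738, a5=1.008, a0=33.102; τ=−ln(0.7357)/33.102=0.009 → t=0.081; u2·a0=0.8376·33.102=27.726; a1+a2=19.476 < 27.726 ≤ a1+…+a3=31.356 → R3 fires; R=4 Y=9 D=6
Draw 4: a1=11.088, a2=5.616, a3=9.504, a4=0.738, a5=1.008, a0=27.954; τ=−ln(0.6488)/27.954=0.015 → t=0.097; u2·a0=0.2780·27.954=7.771 ≤ a1=11.088 → R1 fires; R=3 Y=10 D=5
Draw 5: a1=6.930, a2=5.200, a3=7.920, a4=0.615, a5=1.120, a0=21.785; τ=−ln(0.4627)/21.785=0.035 → t=0.132; u2·a0=0.9133·21.785=19.896; a1+a2=12.130 < 19.896 ≤ a1+…+a3=20.050 → R3 fires; R=2 Y=10 D=5
Draw 6: a1=4.620, a2=5.200, a3=5.280, a4=0.615, a5=1.120, a0=16.835; τ=−ln(0.2858)/16.835=0.074 → t=0.206; u2·a0=0.7840·16.835=13.199; a1+a2=9.820 < 13.199 ≤ a1+…+a3=15.100 → R3 fires; R=1 Y=10 D=5
Draw 7: a1=2.310, a2=5.200, a3=2.640, a4=0.615, a5=1.120, a0=11.885; τ=−ln(0.8843)/11.885=0.010 → t=0.217; u2·a0=0.4134·11.885=4.913; a1=2.310 < 4.913 ≤ a1+a2=7.510 → R2 fires; R=1 Y=9 D=5
Draw 8: a1=2.310, a2=4.680, a3=2.376, a4=0.615, a5=1.008, a0=10.989; τ=−ln(0.8092)/10.989=0.019 → t=0.236; u2·a0=0.0256·10.989=0.281 ≤ a1=2.310 → R1 fires; R=0 Y=10 D=4
Draw 9: a1=0.000, a2=4.160, a3=0.000, a4=0.492, a5=1.120, a0=5.772; τ=−ln(0.8736)/5.772=0.023 → t=0.259; u2·a0=0.7635·5.772=4.407; a1+…+a3=4.160 < 4.407 ≤ a1+…+a4=4.652 → R4 fires; R=2 Y=11 D=3
Draw 10: a1=2.772, a2=3.432, a3=5.808, a4=0.369, a5=1.232, a0=13.613; τ=−ln(0.4230)/13.613=0.063 → t=0.323; u2·a0=0.8011·13.613=10.905; a1+a2=6.204 < 10.905 ≤ a1+…+a3=12.012 → R3 fires; R=1 Y=11 D=3
Draw 11: a1=1.386, a2=3.432, a3=2.904, a4=0.369, a5=1.232, a0=9.323; τ=−ln(0.6159)/9.323=0.052 → t=0.375; u2·a0=0.5835·9.323=5.440; a1+a2=4.818 < 5.440 ≤ a1+…+a3=7.722 → R3 fires; R=0 Y=11 D=3
Draw 12: a1=0.000, a2=3.432, a3=0.000, a4=0.369, a5=1.232, a0=5.033; τ=−ln(0.8099)/5.033=0.042 → t=0.417 > T=0.41: stop.
R first becomes ≤ 6 when it reaches 6 at the event at t=0.052.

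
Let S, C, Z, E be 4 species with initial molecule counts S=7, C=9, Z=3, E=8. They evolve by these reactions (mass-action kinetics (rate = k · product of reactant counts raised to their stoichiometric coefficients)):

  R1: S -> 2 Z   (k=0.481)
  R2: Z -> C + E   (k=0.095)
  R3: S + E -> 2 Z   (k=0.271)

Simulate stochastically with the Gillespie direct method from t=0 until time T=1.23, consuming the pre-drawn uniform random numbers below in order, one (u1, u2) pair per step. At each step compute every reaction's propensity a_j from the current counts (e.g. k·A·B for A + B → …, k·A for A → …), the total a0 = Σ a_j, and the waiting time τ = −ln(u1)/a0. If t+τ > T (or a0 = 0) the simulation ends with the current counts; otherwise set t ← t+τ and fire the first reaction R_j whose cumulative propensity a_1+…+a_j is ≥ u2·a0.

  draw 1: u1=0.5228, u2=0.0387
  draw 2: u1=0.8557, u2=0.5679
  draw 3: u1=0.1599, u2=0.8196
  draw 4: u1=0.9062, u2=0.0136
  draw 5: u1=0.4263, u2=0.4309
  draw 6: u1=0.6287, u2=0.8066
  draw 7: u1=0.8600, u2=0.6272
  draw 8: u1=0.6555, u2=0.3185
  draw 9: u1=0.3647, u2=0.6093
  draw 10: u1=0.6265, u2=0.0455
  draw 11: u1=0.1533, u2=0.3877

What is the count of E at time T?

t=0.000: S=7 C=9 Z=3 E=8
Draw 1: a1=3.367, a2=0.285, a3=15.176, a0=18.828; τ=−ln(0.5228)/18.828=0.034 → t=0.034; u2·a0=0.0387·18.828=0.729 ≤ a1=3.367 → R1 fires; S=6 C=9 Z=5 E=8
Draw 2: a1=2.886, a2=0.475, a3=13.008, a0=16.369; τ=−ln(0.8557)/16.369=0.010 → t=0.044; u2·a0=0.5679·16.369=9.296; a1+a2=3.361 < 9.296 ≤ a1+…+a3=16.369 → R3 fires; S=5 C=9 Z=7 E=7
Draw 3: a1=2.405, a2=0.665, a3=9.485, a0=12.555; τ=−ln(0.1599)/12.555=0.146 → t=0.190; u2·a0=0.8196·12.555=10.290; a1+a2=3.070 < 10.290 ≤ a1+…+a3=12.555 → R3 fires; S=4 C=9 Z=9 E=6
Draw 4: a1=1.924, a2=0.855, a3=6.504, a0=9.283; τ=−ln(0.9062)/9.283=0.011 → t=0.201; u2·a0=0.0136·9.283=0.126 ≤ a1=1.924 → R1 fires; S=3 C=9 Z=11 E=6
Draw 5: a1=1.443, a2=1.045, a3=4.878, a0=7.366; τ=−ln(0.4263)/7.366=0.116 → t=0.316; u2·a0=0.4309·7.366=3.174; a1+a2=2.488 < 3.174 ≤ a1+…+a3=7.366 → R3 fires; S=2 C=9 Z=13 E=5
Draw 6: a1=0.962, a2=1.235, a3=2.710, a0=4.907; τ=−ln(0.6287)/4.907=0.095 → t=0.411; u2·a0=0.8066·4.907=3.958; a1+a2=2.197 < 3.958 ≤ a1+…+a3=4.907 → R3 fires; S=1 C=9 Z=15 E=4
Draw 7: a1=0.481, a2=1.425, a3=1.084, a0=2.990; τ=−ln(0.8600)/2.990=0.050 → t=0.461; u2·a0=0.6272·2.990=1.875; a1=0.481 < 1.875 ≤ a1+a2=1.906 → R2 fires; S=1 C=10 Z=14 E=5
Draw 8: a1=0.481, a2=1.330, a3=1.355, a0=3.166; τ=−ln(0.6555)/3.166=0.133 → t=0.595; u2·a0=0.3185·3.166=1.008; a1=0.481 < 1.008 ≤ a1+a2=1.811 → R2 fires; S=1 C=11 Z=13 E=6
Draw 9: a1=0.481, a2=1.235, a3=1.626, a0=3.342; τ=−ln(0.3647)/3.342=0.302 → t=0.897; u2·a0=0.6093·3.342=2.036; a1+a2=1.716 < 2.036 ≤ a1+…+a3=3.342 → R3 fires; S=0 C=11 Z=15 E=5
Draw 10: a1=0.000, a2=1.425, a3=0.000, a0=1.425; τ=−ln(0.6265)/1.425=0.328 → t=1.225; u2·a0=0.0455·1.425=0.065; a1=0.000 < 0.065 ≤ a1+a2=1.425 → R2 fires; S=0 C=12 Z=14 E=6
Draw 11: a1=0.000, a2=1.330, a3=0.000, a0=1.330; τ=−ln(0.1533)/1.330=1.410 → t=2.635 > T=1.23: stop.
Read off E at T=1.23: 6

E at T = 6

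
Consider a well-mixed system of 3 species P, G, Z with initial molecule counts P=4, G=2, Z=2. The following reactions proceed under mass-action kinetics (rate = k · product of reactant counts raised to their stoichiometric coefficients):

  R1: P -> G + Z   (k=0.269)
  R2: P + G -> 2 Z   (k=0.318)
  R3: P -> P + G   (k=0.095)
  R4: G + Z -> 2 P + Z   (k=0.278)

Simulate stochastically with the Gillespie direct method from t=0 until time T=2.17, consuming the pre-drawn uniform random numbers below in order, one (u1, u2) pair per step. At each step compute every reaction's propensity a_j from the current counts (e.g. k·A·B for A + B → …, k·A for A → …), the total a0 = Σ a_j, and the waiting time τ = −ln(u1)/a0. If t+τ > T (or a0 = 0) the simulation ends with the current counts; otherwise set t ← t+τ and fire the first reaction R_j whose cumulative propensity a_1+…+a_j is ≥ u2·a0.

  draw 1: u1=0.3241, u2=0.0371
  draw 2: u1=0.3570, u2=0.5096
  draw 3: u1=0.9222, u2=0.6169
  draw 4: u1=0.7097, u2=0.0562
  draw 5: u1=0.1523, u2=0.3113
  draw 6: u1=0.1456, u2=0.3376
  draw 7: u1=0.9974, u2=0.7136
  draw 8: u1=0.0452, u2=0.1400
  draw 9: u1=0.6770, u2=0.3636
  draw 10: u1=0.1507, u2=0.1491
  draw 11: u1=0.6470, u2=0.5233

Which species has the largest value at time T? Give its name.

t=0.000: P=4 G=2 Z=2
Draw 1: a1=1.076, a2=2.544, a3=0.380, a4=1.112, a0=5.112; τ=−ln(0.3241)/5.112=0.220 → t=0.220; u2·a0=0.0371·5.112=0.190 ≤ a1=1.076 → R1 fires; P=3 G=3 Z=3
Draw 2: a1=0.807, a2=2.862, a3=0.285, a4=2.502, a0=6.456; τ=−ln(0.3570)/6.456=0.160 → t=0.380; u2·a0=0.5096·6.456=3.290; a1=0.807 < 3.290 ≤ a1+a2=3.669 → R2 fires; P=2 G=2 Z=5
Draw 3: a1=0.538, a2=1.272, a3=0.190, a4=2.780, a0=4.780; τ=−ln(0.9222)/4.780=0.017 → t=0.397; u2·a0=0.6169·4.780=2.949; a1+…+a3=2.000 < 2.949 ≤ a1+…+a4=4.780 → R4 fires; P=4 G=1 Z=5
Draw 4: a1=1.076, a2=1.272, a3=0.380, a4=1.390, a0=4.118; τ=−ln(0.7097)/4.118=0.083 → t=0.480; u2·a0=0.0562·4.118=0.231 ≤ a1=1.076 → R1 fires; P=3 G=2 Z=6
Draw 5: a1=0.807, a2=1.908, a3=0.285, a4=3.336, a0=6.336; τ=−ln(0.1523)/6.336=0.297 → t=0.777; u2·a0=0.3113·6.336=1.972; a1=0.807 < 1.972 ≤ a1+a2=2.715 → R2 fires; P=2 G=1 Z=8
Draw 6: a1=0.538, a2=0.636, a3=0.190, a4=2.224, a0=3.588; τ=−ln(0.1456)/3.588=0.537 → t=1.314; u2·a0=0.3376·3.588=1.211; a1+a2=1.174 < 1.211 ≤ a1+…+a3=1.364 → R3 fires; P=2 G=2 Z=8
Draw 7: a1=0.538, a2=1.272, a3=0.190, a4=4.448, a0=6.448; τ=−ln(0.9974)/6.448=0.000 → t=1.315; u2·a0=0.7136·6.448=4.601; a1+…+a3=2.000 < 4.601 ≤ a1+…+a4=6.448 → R4 fires; P=4 G=1 Z=8
Draw 8: a1=1.076, a2=1.272, a3=0.380, a4=2.224, a0=4.952; τ=−ln(0.0452)/4.952=0.625 → t=1.940; u2·a0=0.1400·4.952=0.693 ≤ a1=1.076 → R1 fires; P=3 G=2 Z=9
Draw 9: a1=0.807, a2=1.908, a3=0.285, a4=5.004, a0=8.004; τ=−ln(0.6770)/8.004=0.049 → t=1.989; u2·a0=0.3636·8.004=2.910; a1+a2=2.715 < 2.910 ≤ a1+…+a3=3.000 → R3 fires; P=3 G=3 Z=9
Draw 10: a1=0.807, a2=2.862, a3=0.285, a4=7.506, a0=11.460; τ=−ln(0.1507)/11.460=0.165 → t=2.154; u2·a0=0.1491·11.460=1.709; a1=0.807 < 1.709 ≤ a1+a2=3.669 → R2 fires; P=2 G=2 Z=11
Draw 11: a1=0.538, a2=1.272, a3=0.190, a4=6.116, a0=8.116; τ=−ln(0.6470)/8.116=0.054 → t=2.207 > T=2.17: stop.
At T=2.17: P=2 G=2 Z=11; the largest is Z.

Dominant species at T: Z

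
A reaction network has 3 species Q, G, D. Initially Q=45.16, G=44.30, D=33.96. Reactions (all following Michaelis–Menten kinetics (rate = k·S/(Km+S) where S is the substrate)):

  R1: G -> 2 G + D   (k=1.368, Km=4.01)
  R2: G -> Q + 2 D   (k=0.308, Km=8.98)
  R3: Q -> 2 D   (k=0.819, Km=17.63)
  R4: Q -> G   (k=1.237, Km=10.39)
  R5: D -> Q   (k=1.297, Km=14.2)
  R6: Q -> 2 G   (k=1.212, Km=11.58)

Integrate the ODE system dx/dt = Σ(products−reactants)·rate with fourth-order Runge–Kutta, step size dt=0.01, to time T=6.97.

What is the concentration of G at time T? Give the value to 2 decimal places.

RK4 with dt=0.01: 697 steps to T=6.97. Trajectory (selected grid times):
t=0.00: Q=45.16 G=44.30 D=33.96
t=0.77: Q=44.10 G=47.32 D=35.52
t=1.55: Q=43.05 G=50.38 D=37.09
t=2.32: Q=42.03 G=53.39 D=38.64
t=3.10: Q=41.03 G=56.43 D=40.20
t=3.87: Q=40.05 G=59.42 D=41.74
t=4.65: Q=39.08 G=62.44 D=43.28
t=5.42: Q=38.14 G=65.40 D=44.80
t=6.20: Q=37.21 G=68.40 D=46.33
t=6.97: Q=36.31 G=71.35 D=47.83
Read off G at T=6.97: 71.35

G at T = 71.35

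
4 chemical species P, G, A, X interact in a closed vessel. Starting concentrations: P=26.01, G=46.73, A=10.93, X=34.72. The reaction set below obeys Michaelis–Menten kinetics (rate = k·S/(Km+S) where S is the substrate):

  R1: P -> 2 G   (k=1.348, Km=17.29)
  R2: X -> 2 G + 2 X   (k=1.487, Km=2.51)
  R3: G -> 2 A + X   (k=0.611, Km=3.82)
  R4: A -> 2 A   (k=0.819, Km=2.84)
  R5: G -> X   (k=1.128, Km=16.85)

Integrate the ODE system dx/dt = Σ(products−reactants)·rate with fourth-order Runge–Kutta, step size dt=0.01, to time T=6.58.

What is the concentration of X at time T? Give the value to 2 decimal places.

RK4 with dt=0.01: 658 steps to T=6.58. Trajectory (selected grid times):
t=0.00: P=26.01 G=46.73 A=10.93 X=34.72
t=0.73: P=25.42 G=48.91 A=12.24 X=36.76
t=1.46: P=24.84 G=51.08 A=13.55 X=38.80
t=2.19: P=24.26 G=53.24 A=14.88 X=40.86
t=2.92: P=23.69 G=55.39 A=16.22 X=42.93
t=3.66: P=23.12 G=57.55 A=17.59 X=45.04
t=4.39: P=22.56 G=59.67 A=18.94 X=47.13
t=5.12: P=22.00 G=61.78 A=20.31 X=49.22
t=5.85: P=21.45 G=63.88 A=21.67 X=51.33
t=6.58: P=20.91 G=65.96 A=23.05 X=53.44
Read off X at T=6.58: 53.44

X at T = 53.44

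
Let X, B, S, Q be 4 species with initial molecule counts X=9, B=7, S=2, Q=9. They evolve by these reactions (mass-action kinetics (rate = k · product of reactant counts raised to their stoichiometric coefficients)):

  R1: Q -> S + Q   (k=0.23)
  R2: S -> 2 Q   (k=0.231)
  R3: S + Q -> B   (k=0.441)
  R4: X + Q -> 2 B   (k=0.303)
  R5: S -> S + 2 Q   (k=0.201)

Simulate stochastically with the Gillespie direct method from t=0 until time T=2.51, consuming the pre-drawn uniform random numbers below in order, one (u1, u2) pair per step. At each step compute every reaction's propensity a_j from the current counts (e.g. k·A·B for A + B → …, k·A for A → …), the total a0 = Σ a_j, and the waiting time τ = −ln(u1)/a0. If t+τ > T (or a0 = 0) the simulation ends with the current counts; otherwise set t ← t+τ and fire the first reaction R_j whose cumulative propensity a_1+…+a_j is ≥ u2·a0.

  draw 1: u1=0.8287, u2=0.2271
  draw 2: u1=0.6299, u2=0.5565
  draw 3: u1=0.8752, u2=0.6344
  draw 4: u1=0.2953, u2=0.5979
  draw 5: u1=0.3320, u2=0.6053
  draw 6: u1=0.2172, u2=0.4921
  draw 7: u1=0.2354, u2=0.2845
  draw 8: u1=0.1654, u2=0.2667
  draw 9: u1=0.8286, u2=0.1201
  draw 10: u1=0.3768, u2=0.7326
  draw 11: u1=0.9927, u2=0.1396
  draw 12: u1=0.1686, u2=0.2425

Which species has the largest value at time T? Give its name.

t=0.000: X=9 B=7 S=2 Q=9
Draw 1: a1=2.070, a2=0.462, a3=7.938, a4=24.543, a5=0.402, a0=35.415; τ=−ln(0.8287)/35.415=0.005 → t=0.005; u2·a0=0.2271·35.415=8.043; a1+a2=2.532 < 8.043 ≤ a1+…+a3=10.470 → R3 fires; X=9 B=8 S=1 Q=8
Draw 2: a1=1.840, a2=0.231, a3=3.528, a4=21.816, a5=0.201, a0=27.616; τ=−ln(0.6299)/27.616=0.017 → t=0.022; u2·a0=0.5565·27.616=15.368; a1+…+a3=5.599 < 15.368 ≤ a1+…+a4=27.415 → R4 fires; X=8 B=10 S=1 Q=7
Draw 3: a1=1.610, a2=0.231, a3=3.087, a4=16.968, a5=0.201, a0=22.097; τ=−ln(0.8752)/22.097=0.006 → t=0.028; u2·a0=0.6344·22.097=14.018; a1+…+a3=4.928 < 14.018 ≤ a1+…+a4=21.896 → R4 fires; X=7 B=12 S=1 Q=6
Draw 4: a1=1.380, a2=0.231, a3=2.646, a4=12.726, a5=0.201, a0=17.184; τ=−ln(0.2953)/17.184=0.071 → t=0.099; u2·a0=0.5979·17.184=10.274; a1+…+a3=4.257 < 10.274 ≤ a1+…+a4=16.983 → R4 fires; X=6 B=14 S=1 Q=5
Draw 5: a1=1.150, a2=0.231, a3=2.205, a4=9.090, a5=0.201, a0=12.877; τ=−ln(0.3320)/12.877=0.086 → t=0.185; u2·a0=0.6053·12.877=7.794; a1+…+a3=3.586 < 7.794 ≤ a1+…+a4=12.676 → R4 fires; X=5 B=16 S=1 Q=4
Draw 6: a1=0.920, a2=0.231, a3=1.764, a4=6.060, a5=0.201, a0=9.176; τ=−ln(0.2172)/9.176=0.166 → t=0.351; u2·a0=0.4921·9.176=4.516; a1+…+a3=2.915 < 4.516 ≤ a1+…+a4=8.975 → R4 fires; X=4 B=18 S=1 Q=3
Draw 7: a1=0.690, a2=0.231, a3=1.323, a4=3.636, a5=0.201, a0=6.081; τ=−ln(0.2354)/6.081=0.238 → t=0.589; u2·a0=0.2845·6.081=1.730; a1+a2=0.921 < 1.730 ≤ a1+…+a3=2.244 → R3 fires; X=4 B=19 S=0 Q=2
Draw 8: a1=0.460, a2=0.000, a3=0.000, a4=2.424, a5=0.000, a0=2.884; τ=−ln(0.1654)/2.884=0.624 → t=1.213; u2·a0=0.2667·2.884=0.769; a1+…+a3=0.460 < 0.769 ≤ a1+…+a4=2.884 → R4 fires; X=3 B=21 S=0 Q=1
Draw 9: a1=0.230, a2=0.000, a3=0.000, a4=0.909, a5=0.000, a0=1.139; τ=−ln(0.8286)/1.139=0.165 → t=1.378; u2·a0=0.1201·1.139=0.137 ≤ a1=0.230 → R1 fires; X=3 B=21 S=1 Q=1
Draw 10: a1=0.230, a2=0.231, a3=0.441, a4=0.909, a5=0.201, a0=2.012; τ=−ln(0.3768)/2.012=0.485 → t=1.863; u2·a0=0.7326·2.012=1.474; a1+…+a3=0.902 < 1.474 ≤ a1+…+a4=1.811 → R4 fires; X=2 B=23 S=1 Q=0
Draw 11: a1=0.000, a2=0.231, a3=0.000, a4=0.000, a5=0.201, a0=0.432; τ=−ln(0.9927)/0.432=0.017 → t=1.880; u2·a0=0.1396·0.432=0.060; a1=0.000 < 0.060 ≤ a1+a2=0.231 → R2 fires; X=2 B=23 S=0 Q=2
Draw 12: a1=0.460, a2=0.000, a3=0.000, a4=1.212, a5=0.000, a0=1.672; τ=−ln(0.1686)/1.672=1.065 → t=2.945 > T=2.51: stop.
At T=2.51: X=2 B=23 S=0 Q=2; the largest is B.

Dominant species at T: B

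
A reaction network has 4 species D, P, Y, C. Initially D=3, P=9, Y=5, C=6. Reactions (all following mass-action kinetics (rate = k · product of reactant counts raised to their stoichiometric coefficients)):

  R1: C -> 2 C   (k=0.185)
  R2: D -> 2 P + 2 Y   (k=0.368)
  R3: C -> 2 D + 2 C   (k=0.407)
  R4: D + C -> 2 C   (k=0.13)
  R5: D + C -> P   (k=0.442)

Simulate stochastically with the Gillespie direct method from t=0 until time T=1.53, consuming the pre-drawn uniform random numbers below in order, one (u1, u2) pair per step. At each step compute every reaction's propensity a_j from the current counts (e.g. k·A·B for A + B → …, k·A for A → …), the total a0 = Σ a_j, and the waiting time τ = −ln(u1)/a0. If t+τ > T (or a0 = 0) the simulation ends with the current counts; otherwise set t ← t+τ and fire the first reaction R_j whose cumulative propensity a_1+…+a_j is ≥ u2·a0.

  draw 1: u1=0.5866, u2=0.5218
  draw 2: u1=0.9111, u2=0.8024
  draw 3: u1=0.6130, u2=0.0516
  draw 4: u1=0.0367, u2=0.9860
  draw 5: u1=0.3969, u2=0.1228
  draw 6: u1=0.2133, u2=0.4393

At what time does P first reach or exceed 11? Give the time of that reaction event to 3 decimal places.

t=0.000: D=3 P=9 Y=5 C=6
Draw 1: a1=1.110, a2=1.104, a3=2.442, a4=2.340, a5=7.956, a0=14.952; τ=−ln(0.5866)/14.952=0.036 → t=0.036; u2·a0=0.5218·14.952=7.802; a1+…+a4=6.996 < 7.802 ≤ a1+…+a5=14.952 → R5 fires; D=2 P=10 Y=5 C=5
Draw 2: a1=0.925, a2=0.736, a3=2.035, a4=1.300, a5=4.420, a0=9.416; τ=−ln(0.9111)/9.416=0.010 → t=0.046; u2·a0=0.8024·9.416=7.555; a1+…+a4=4.996 < 7.555 ≤ a1+…+a5=9.416 → R5 fires; D=1 P=11 Y=5 C=4
Draw 3: a1=0.740, a2=0.368, a3=1.628, a4=0.520, a5=1.768, a0=5.024; τ=−ln(0.6130)/5.024=0.097 → t=0.143; u2·a0=0.0516·5.024=0.259 ≤ a1=0.740 → R1 fires; D=1 P=11 Y=5 C=5
Draw 4: a1=0.925, a2=0.368, a3=2.035, a4=0.650, a5=2.210, a0=6.188; τ=−ln(0.0367)/6.188=0.534 → t=0.677; u2·a0=0.9860·6.188=6.101; a1+…+a4=3.978 < 6.101 ≤ a1+…+a5=6.188 → R5 fires; D=0 P=12 Y=5 C=4
Draw 5: a1=0.740, a2=0.000, a3=1.628, a4=0.000, a5=0.000, a0=2.368; τ=−ln(0.3969)/2.368=0.390 → t=1.067; u2·a0=0.1228·2.368=0.291 ≤ a1=0.740 → R1 fires; D=0 P=12 Y=5 C=5
Draw 6: a1=0.925, a2=0.000, a3=2.035, a4=0.000, a5=0.000, a0=2.960; τ=−ln(0.2133)/2.960=0.522 → t=1.589 > T=1.53: stop.
P first becomes ≥ 11 when it reaches 11 at the event at t=0.046.

Threshold first reached at t = 0.046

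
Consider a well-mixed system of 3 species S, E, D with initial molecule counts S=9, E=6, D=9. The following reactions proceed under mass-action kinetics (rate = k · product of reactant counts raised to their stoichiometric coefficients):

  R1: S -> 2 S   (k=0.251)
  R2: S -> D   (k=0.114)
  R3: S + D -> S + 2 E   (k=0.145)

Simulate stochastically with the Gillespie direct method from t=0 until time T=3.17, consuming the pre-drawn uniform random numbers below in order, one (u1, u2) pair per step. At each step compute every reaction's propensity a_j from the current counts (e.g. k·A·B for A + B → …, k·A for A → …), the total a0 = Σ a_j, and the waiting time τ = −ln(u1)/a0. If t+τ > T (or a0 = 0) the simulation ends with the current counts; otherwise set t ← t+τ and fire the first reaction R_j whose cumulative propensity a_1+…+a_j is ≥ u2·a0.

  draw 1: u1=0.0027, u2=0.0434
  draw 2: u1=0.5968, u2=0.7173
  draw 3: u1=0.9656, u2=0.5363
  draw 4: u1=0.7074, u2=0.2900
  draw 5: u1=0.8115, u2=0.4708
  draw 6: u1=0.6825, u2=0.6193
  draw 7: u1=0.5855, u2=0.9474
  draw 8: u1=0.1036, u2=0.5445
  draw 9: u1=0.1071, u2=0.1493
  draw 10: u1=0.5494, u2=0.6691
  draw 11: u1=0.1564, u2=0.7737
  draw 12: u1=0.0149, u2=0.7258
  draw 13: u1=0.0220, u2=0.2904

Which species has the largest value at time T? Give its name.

Dominant species at T: E

t=0.000: S=9 E=6 D=9
Draw 1: a1=2.259, a2=1.026, a3=11.745, a0=15.030; τ=−ln(0.0027)/15.030=0.394 → t=0.394; u2·a0=0.0434·15.030=0.652 ≤ a1=2.259 → R1 fires; S=10 E=6 D=9
Draw 2: a1=2.510, a2=1.140, a3=13.050, a0=16.700; τ=−ln(0.5968)/16.700=0.031 → t=0.424; u2·a0=0.7173·16.700=11.979; a1+a2=3.650 < 11.979 ≤ a1+…+a3=16.700 → R3 fires; S=10 E=8 D=8
Draw 3: a1=2.510, a2=1.140, a3=11.600, a0=15.250; τ=−ln(0.9656)/15.250=0.002 → t=0.427; u2·a0=0.5363·15.250=8.179; a1+a2=3.650 < 8.179 ≤ a1+…+a3=15.250 → R3 fires; S=10 E=10 D=7
Draw 4: a1=2.510, a2=1.140, a3=10.150, a0=13.800; τ=−ln(0.7074)/13.800=0.025 → t=0.452; u2·a0=0.2900·13.800=4.002; a1+a2=3.650 < 4.002 ≤ a1+…+a3=13.800 → R3 fires; S=10 E=12 D=6
Draw 5: a1=2.510, a2=1.140, a3=8.700, a0=12.350; τ=−ln(0.8115)/12.350=0.017 → t=0.469; u2·a0=0.4708·12.350=5.814; a1+a2=3.650 < 5.814 ≤ a1+…+a3=12.350 → R3 fires; S=10 E=14 D=5
Draw 6: a1=2.510, a2=1.140, a3=7.250, a0=10.900; τ=−ln(0.6825)/10.900=0.035 → t=0.504; u2·a0=0.6193·10.900=6.750; a1+a2=3.650 < 6.750 ≤ a1+…+a3=10.900 → R3 fires; S=10 E=16 D=4
Draw 7: a1=2.510, a2=1.140, a3=5.800, a0=9.450; τ=−ln(0.5855)/9.450=0.057 → t=0.560; u2·a0=0.9474·9.450=8.953; a1+a2=3.650 < 8.953 ≤ a1+…+a3=9.450 → R3 fires; S=10 E=18 D=3
Draw 8: a1=2.510, a2=1.140, a3=4.350, a0=8.000; τ=−ln(0.1036)/8.000=0.283 → t=0.844; u2·a0=0.5445·8.000=4.356; a1+a2=3.650 < 4.356 ≤ a1+…+a3=8.000 → R3 fires; S=10 E=20 D=2
Draw 9: a1=2.510, a2=1.140, a3=2.900, a0=6.550; τ=−ln(0.1071)/6.550=0.341 → t=1.185; u2·a0=0.1493·6.550=0.978 ≤ a1=2.510 → R1 fires; S=11 E=20 D=2
Draw 10: a1=2.761, a2=1.254, a3=3.190, a0=7.205; τ=−ln(0.5494)/7.205=0.083 → t=1.268; u2·a0=0.6691·7.205=4.821; a1+a2=4.015 < 4.821 ≤ a1+…+a3=7.205 → R3 fires; S=11 E=22 D=1
Draw 11: a1=2.761, a2=1.254, a3=1.595, a0=5.610; τ=−ln(0.1564)/5.610=0.331 → t=1.599; u2·a0=0.7737·5.610=4.340; a1+a2=4.015 < 4.340 ≤ a1+…+a3=5.610 → R3 fires; S=11 E=24 D=0
Draw 12: a1=2.761, a2=1.254, a3=0.000, a0=4.015; τ=−ln(0.0149)/4.015=1.048 → t=2.646; u2·a0=0.7258·4.015=2.914; a1=2.761 < 2.914 ≤ a1+a2=4.015 → R2 fires; S=10 E=24 D=1
Draw 13: a1=2.510, a2=1.140, a3=1.450, a0=5.100; τ=−ln(0.0220)/5.100=0.748 → t=3.395 > T=3.17: stop.
At T=3.17: S=10 E=24 D=1; the largest is E.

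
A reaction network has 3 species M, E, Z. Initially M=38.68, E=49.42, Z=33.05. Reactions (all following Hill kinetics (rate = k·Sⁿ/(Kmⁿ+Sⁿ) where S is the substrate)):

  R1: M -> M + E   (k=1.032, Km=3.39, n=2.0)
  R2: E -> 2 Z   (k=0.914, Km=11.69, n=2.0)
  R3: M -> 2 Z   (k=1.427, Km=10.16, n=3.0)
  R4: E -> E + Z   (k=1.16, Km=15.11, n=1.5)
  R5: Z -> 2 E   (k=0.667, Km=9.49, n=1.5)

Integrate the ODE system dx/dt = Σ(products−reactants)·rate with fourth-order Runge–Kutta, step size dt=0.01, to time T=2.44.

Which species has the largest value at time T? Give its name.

Dominant species at T: E

RK4 with dt=0.01: 244 steps to T=2.44. Trajectory (selected grid times):
t=0.00: M=38.68 E=49.42 Z=33.05
t=0.27: M=38.30 E=49.78 Z=34.39
t=0.54: M=37.92 E=50.13 Z=35.72
t=0.81: M=37.55 E=50.49 Z=37.05
t=1.08: M=37.17 E=50.86 Z=38.39
t=1.36: M=36.78 E=51.23 Z=39.77
t=1.63: M=36.40 E=51.60 Z=41.10
t=1.90: M=36.02 E=51.96 Z=42.43
t=2.17: M=35.65 E=52.33 Z=43.77
t=2.44: M=35.27 E=52.70 Z=45.10
At T=2.44: M=35.27 E=52.70 Z=45.10; the largest is E.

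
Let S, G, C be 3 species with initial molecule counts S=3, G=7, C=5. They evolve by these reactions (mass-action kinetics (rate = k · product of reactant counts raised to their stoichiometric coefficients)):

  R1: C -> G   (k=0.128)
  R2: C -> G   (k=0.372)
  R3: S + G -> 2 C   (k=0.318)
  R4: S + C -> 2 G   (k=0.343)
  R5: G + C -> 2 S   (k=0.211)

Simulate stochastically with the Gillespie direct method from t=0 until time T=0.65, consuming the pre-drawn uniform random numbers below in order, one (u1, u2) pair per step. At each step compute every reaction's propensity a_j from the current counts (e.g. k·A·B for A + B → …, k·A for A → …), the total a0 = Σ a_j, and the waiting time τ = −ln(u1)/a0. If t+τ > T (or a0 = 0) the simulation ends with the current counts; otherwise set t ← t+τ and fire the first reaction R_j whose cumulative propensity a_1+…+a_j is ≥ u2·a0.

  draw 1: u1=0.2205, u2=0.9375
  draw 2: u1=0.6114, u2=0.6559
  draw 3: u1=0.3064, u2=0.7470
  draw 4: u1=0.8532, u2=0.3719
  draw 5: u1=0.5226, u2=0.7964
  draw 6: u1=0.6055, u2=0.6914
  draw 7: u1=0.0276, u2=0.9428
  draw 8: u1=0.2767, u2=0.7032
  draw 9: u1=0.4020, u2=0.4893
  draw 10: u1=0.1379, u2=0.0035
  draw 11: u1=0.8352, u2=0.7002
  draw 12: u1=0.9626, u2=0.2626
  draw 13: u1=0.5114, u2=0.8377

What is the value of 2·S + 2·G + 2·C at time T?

Value at T = 30

Check how each reaction changes W = 2·S + 2·G + 2·C (weight of products minus weight of reactants):
R1: C -> G: (2·1) − (2·1) = 2 − 2 = 0
R2: C -> G: (2·1) − (2·1) = 2 − 2 = 0
R3: S + G -> 2 C: (2·2) − (2·1 + 2·1) = 4 − 4 = 0
R4: S + C -> 2 G: (2·2) − (2·1 + 2·1) = 4 − 4 = 0
R5: G + C -> 2 S: (2·2) − (2·1 + 2·1) = 4 − 4 = 0
Every reaction leaves W unchanged, so W is conserved and no simulation is needed: W(T) = W(0) = 2·3 + 2·7 + 2·5 = 30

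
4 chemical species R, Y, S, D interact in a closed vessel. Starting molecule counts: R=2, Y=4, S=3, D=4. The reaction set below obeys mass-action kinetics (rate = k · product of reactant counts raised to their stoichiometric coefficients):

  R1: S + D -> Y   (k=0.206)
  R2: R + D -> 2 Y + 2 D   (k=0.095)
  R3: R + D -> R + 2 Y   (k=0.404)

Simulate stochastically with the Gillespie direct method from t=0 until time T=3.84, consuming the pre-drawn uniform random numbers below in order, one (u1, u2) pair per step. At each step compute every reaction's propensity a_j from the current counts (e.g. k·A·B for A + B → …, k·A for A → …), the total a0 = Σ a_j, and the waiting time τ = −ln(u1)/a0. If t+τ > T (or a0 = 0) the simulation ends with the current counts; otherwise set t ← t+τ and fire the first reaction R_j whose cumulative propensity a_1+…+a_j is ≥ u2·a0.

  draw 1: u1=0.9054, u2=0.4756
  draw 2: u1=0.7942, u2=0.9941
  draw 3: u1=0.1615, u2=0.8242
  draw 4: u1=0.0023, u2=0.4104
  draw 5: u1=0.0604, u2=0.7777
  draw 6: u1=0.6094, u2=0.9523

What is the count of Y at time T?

t=0.000: R=2 Y=4 S=3 D=4
Draw 1: a1=2.472, a2=0.760, a3=3.232, a0=6.464; τ=−ln(0.9054)/6.464=0.015 → t=0.015; u2·a0=0.4756·6.464=3.074; a1=2.472 < 3.074 ≤ a1+a2=3.232 → R2 fires; R=1 Y=6 S=3 D=5
Draw 2: a1=3.090, a2=0.475, a3=2.020, a0=5.585; τ=−ln(0.7942)/5.585=0.041 → t=0.057; u2·a0=0.9941·5.585=5.552; a1+a2=3.565 < 5.552 ≤ a1+…+a3=5.585 → R3 fires; R=1 Y=8 S=3 D=4
Draw 3: a1=2.472, a2=0.380, a3=1.616, a0=4.468; τ=−ln(0.1615)/4.468=0.408 → t=0.465; u2·a0=0.8242·4.468=3.683; a1+a2=2.852 < 3.683 ≤ a1+…+a3=4.468 → R3 fires; R=1 Y=10 S=3 D=3
Draw 4: a1=1.854, a2=0.285, a3=1.212, a0=3.351; τ=−ln(0.0023)/3.351=1.813 → t=2.278; u2·a0=0.4104·3.351=1.375 ≤ a1=1.854 → R1 fires; R=1 Y=11 S=2 D=2
Draw 5: a1=0.824, a2=0.190, a3=0.808, a0=1.822; τ=−ln(0.0604)/1.822=1.540 → t=3.818; u2·a0=0.7777·1.822=1.417; a1+a2=1.014 < 1.417 ≤ a1+…+a3=1.822 → R3 fires; R=1 Y=13 S=2 D=1
Draw 6: a1=0.412, a2=0.095, a3=0.404, a0=0.911; τ=−ln(0.6094)/0.911=0.544 → t=4.362 > T=3.84: stop.
Read off Y at T=3.84: 13

Y at T = 13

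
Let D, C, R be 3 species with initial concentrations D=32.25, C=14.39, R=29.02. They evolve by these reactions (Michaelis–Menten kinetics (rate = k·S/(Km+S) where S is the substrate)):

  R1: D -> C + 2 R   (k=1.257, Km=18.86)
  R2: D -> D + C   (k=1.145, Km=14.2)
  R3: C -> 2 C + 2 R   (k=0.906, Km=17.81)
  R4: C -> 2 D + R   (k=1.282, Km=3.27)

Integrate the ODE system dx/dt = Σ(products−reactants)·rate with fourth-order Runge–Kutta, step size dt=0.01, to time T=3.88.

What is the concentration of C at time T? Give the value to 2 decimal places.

RK4 with dt=0.01: 388 steps to T=3.88. Trajectory (selected grid times):
t=0.00: D=32.25 C=14.39 R=29.02
t=0.43: D=32.81 C=14.80 R=30.51
t=0.86: D=33.37 C=15.21 R=32.00
t=1.29: D=33.93 C=15.63 R=33.51
t=1.72: D=34.50 C=16.06 R=35.03
t=2.16: D=35.08 C=16.49 R=36.60
t=2.59: D=35.65 C=16.92 R=38.14
t=3.02: D=36.22 C=17.36 R=39.70
t=3.45: D=36.79 C=17.80 R=41.26
t=3.88: D=37.37 C=18.24 R=42.84
Read off C at T=3.88: 18.24

C at T = 18.24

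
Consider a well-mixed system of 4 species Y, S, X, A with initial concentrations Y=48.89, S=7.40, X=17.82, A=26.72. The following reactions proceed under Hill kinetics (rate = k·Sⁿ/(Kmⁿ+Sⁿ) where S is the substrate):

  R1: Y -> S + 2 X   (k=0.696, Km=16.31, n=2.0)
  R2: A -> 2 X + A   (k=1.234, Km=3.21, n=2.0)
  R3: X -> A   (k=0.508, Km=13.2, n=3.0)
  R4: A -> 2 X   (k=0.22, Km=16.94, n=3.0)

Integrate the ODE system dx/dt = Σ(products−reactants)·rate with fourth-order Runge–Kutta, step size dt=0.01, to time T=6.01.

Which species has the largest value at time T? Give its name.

Dominant species at T: Y

RK4 with dt=0.01: 601 steps to T=6.01. Trajectory (selected grid times):
t=0.00: Y=48.89 S=7.40 X=17.82 A=26.72
t=0.67: Y=48.47 S=7.82 X=20.27 A=26.86
t=1.34: Y=48.05 S=8.24 X=22.70 A=27.02
t=2.00: Y=47.64 S=8.65 X=25.07 A=27.19
t=2.67: Y=47.22 S=9.07 X=27.47 A=27.37
t=3.34: Y=46.81 S=9.48 X=29.87 A=27.56
t=4.01: Y=46.39 S=9.90 X=32.25 A=27.76
t=4.67: Y=45.98 S=10.31 X=34.60 A=27.95
t=5.34: Y=45.57 S=10.72 X=36.97 A=28.16
t=6.01: Y=45.16 S=11.13 X=39.35 A=28.36
At T=6.01: Y=45.16 S=11.13 X=39.35 A=28.36; the largest is Y.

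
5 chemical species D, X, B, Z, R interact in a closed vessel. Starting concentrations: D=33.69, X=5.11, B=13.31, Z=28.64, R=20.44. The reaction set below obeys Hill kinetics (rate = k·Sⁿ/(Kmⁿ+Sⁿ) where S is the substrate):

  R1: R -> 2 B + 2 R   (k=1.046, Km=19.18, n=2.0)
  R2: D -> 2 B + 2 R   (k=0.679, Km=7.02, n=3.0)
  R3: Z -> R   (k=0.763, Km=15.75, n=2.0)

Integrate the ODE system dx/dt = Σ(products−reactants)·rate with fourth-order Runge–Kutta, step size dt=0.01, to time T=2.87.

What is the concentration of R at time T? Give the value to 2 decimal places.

R at T = 27.79

RK4 with dt=0.01: 287 steps to T=2.87. Trajectory (selected grid times):
t=0.00: D=33.69 X=5.11 B=13.31 Z=28.64 R=20.44
t=0.32: D=33.47 X=5.11 B=14.10 Z=28.45 R=21.24
t=0.64: D=33.26 X=5.11 B=14.91 Z=28.27 R=22.04
t=0.96: D=33.04 X=5.11 B=15.73 Z=28.08 R=22.85
t=1.28: D=32.83 X=5.11 B=16.55 Z=27.89 R=23.67
t=1.59: D=32.62 X=5.11 B=17.37 Z=27.72 R=24.46
t=1.91: D=32.41 X=5.11 B=18.22 Z=27.53 R=25.29
t=2.23: D=32.19 X=5.11 B=19.08 Z=27.35 R=26.12
t=2.55: D=31.98 X=5.11 B=19.95 Z=27.16 R=26.95
t=2.87: D=31.76 X=5.11 B=20.83 Z=26.98 R=27.79
Read off R at T=2.87: 27.79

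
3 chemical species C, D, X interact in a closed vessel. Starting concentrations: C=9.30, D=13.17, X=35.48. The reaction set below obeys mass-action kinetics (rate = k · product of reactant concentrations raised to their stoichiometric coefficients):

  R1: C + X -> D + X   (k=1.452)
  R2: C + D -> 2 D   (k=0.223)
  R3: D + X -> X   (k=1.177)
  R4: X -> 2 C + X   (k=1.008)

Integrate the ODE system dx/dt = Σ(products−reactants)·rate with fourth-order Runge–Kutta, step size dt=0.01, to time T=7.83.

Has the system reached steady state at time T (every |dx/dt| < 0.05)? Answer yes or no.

RK4 with dt=0.01: 783 steps to T=7.83. Trajectory (selected grid times):
t=0.00: C=9.30 D=13.17 X=35.48
t=0.87: C=1.38 D=1.71 X=35.48
t=1.74: C=1.38 D=1.71 X=35.48
t=2.61: C=1.38 D=1.71 X=35.48
t=3.48: C=1.38 D=1.71 X=35.48
t=4.35: C=1.38 D=1.71 X=35.48
t=5.22: C=1.38 D=1.71 X=35.48
t=6.09: C=1.38 D=1.71 X=35.48
t=6.96: C=1.38 D=1.71 X=35.48
t=7.83: C=1.38 D=1.71 X=35.48
Rates at T: R1=71.0013, R2=0.5264, R3=71.5277, R4=35.7638
dx/dt at T (Σ net stoichiometry × rate): C=+0.0000, D=+0.0000, X=+0.0000
Largest |dx/dt| is |+0.0000| (C) < 0.05 → steady.

Steady state at T: yes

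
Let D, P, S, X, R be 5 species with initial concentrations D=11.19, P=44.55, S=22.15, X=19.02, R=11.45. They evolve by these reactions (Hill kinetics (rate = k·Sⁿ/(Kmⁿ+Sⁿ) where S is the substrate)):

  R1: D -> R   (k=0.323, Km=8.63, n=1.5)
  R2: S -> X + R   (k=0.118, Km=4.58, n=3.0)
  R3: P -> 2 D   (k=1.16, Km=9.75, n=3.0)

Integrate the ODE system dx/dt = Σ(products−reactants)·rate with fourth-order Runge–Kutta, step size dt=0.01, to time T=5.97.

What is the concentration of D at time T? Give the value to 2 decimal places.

D at T = 23.45

RK4 with dt=0.01: 597 steps to T=5.97. Trajectory (selected grid times):
t=0.00: D=11.19 P=44.55 S=22.15 X=19.02 R=11.45
t=0.66: D=12.57 P=43.79 S=22.07 X=19.10 R=11.66
t=1.33: D=13.97 P=43.02 S=21.99 X=19.18 R=11.88
t=1.99: D=15.33 P=42.27 S=21.92 X=19.25 R=12.10
t=2.65: D=16.69 P=41.51 S=21.84 X=19.33 R=12.33
t=3.32: D=18.07 P=40.74 S=21.76 X=19.41 R=12.57
t=3.98: D=19.42 P=39.99 S=21.68 X=19.49 R=12.81
t=4.64: D=20.76 P=39.24 S=21.61 X=19.56 R=13.05
t=5.31: D=22.12 P=38.47 S=21.53 X=19.64 R=13.31
t=5.97: D=23.45 P=37.72 S=21.45 X=19.72 R=13.56
Read off D at T=5.97: 23.45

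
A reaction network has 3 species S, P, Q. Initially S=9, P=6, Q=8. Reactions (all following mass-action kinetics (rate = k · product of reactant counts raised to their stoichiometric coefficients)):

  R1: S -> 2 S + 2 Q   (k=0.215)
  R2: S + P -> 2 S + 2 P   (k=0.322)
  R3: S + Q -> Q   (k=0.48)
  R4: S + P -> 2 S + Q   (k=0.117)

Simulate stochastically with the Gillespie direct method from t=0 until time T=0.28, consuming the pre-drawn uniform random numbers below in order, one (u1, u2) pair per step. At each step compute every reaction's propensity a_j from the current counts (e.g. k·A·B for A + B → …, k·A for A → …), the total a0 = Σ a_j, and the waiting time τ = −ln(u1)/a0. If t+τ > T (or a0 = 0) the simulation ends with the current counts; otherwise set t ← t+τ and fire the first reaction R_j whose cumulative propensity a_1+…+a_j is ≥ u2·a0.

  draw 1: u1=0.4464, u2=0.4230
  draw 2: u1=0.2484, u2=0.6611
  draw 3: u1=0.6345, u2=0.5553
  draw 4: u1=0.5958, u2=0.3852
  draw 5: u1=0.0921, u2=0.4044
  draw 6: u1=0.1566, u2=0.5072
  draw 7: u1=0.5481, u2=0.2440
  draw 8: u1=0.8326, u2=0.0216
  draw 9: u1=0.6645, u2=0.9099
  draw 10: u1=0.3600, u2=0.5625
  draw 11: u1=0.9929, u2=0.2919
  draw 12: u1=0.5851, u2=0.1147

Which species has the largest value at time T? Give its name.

t=0.000: S=9 P=6 Q=8
Draw 1: a1=1.935, a2=17.388, a3=34.560, a4=6.318, a0=60.201; τ=−ln(0.4464)/60.201=0.013 → t=0.013; u2·a0=0.4230·60.201=25.465; a1+a2=19.323 < 25.465 ≤ a1+…+a3=53.883 → R3 fires; S=8 P=6 Q=8
Draw 2: a1=1.720, a2=15.456, a3=30.720, a4=5.616, a0=53.512; τ=−ln(0.2484)/53.512=0.026 → t=0.039; u2·a0=0.6611·53.512=35.377; a1+a2=17.176 < 35.377 ≤ a1+…+a3=47.896 → R3 fires; S=7 P=6 Q=8
Draw 3: a1=1.505, a2=13.524, a3=26.880, a4=4.914, a0=46.823; τ=−ln(0.6345)/46.823=0.010 → t=0.049; u2·a0=0.5553·46.823=26.001; a1+a2=15.029 < 26.001 ≤ a1+…+a3=41.909 → R3 fires; S=6 P=6 Q=8
Draw 4: a1=1.290, a2=11.592, a3=23.040, a4=4.212, a0=40.134; τ=−ln(0.5958)/40.134=0.013 → t=0.062; u2·a0=0.3852·40.134=15.460; a1+a2=12.882 < 15.460 ≤ a1+…+a3=35.922 → R3 fires; S=5 P=6 Q=8
Draw 5: a1=1.075, a2=9.660, a3=19.200, a4=3.510, a0=33.445; τ=−ln(0.0921)/33.445=0.071 → t=0.133; u2·a0=0.4044·33.445=13.525; a1+a2=10.735 < 13.525 ≤ a1+…+a3=29.935 → R3 fires; S=4 P=6 Q=8
Draw 6: a1=0.860, a2=7.728, a3=15.360, a4=2.808, a0=26.756; τ=−ln(0.1566)/26.756=0.069 → t=0.203; u2·a0=0.5072·26.756=13.571; a1+a2=8.588 < 13.571 ≤ a1+…+a3=23.948 → R3 fires; S=3 P=6 Q=8
Draw 7: a1=0.645, a2=5.796, a3=11.520, a4=2.106, a0=20.067; τ=−ln(0.5481)/20.067=0.030 → t=0.233; u2·a0=0.2440·20.067=4.896; a1=0.645 < 4.896 ≤ a1+a2=6.441 → R2 fires; S=4 P=7 Q=8
Draw 8: a1=0.860, a2=9.016, a3=15.360, a4=3.276, a0=28.512; τ=−ln(0.8326)/28.512=0.006 → t=0.239; u2·a0=0.0216·28.512=0.616 ≤ a1=0.860 → R1 fires; S=5 P=7 Q=10
Draw 9: a1=1.075, a2=11.270, a3=24.000, a4=4.095, a0=40.440; τ=−ln(0.6645)/40.440=0.010 → t=0.249; u2·a0=0.9099·40.440=36.796; a1+…+a3=36.345 < 36.796 ≤ a1+…+a4=40.440 → R4 fires; S=6 P=6 Q=11
Draw 10: a1=1.290, a2=11.592, a3=31.680, a4=4.212, a0=48.774; τ=−ln(0.3600)/48.774=0.021 → t=0.270; u2·a0=0.5625·48.774=27.435; a1+a2=12.882 < 27.435 ≤ a1+…+a3=44.562 → R3 fires; S=5 P=6 Q=11
Draw 11: a1=1.075, a2=9.660, a3=26.400, a4=3.510, a0=40.645; τ=−ln(0.9929)/40.645=0.000 → t=0.270; u2·a0=0.2919·40.645=11.864; a1+a2=10.735 < 11.864 ≤ a1+…+a3=37.135 → R3 fires; S=4 P=6 Q=11
Draw 12: a1=0.860, a2=7.728, a3=21.120, a4=2.808, a0=32.516; τ=−ln(0.5851)/32.516=0.016 → t=0.287 > T=0.28: stop.
At T=0.28: S=4 P=6 Q=11; the largest is Q.

Dominant species at T: Q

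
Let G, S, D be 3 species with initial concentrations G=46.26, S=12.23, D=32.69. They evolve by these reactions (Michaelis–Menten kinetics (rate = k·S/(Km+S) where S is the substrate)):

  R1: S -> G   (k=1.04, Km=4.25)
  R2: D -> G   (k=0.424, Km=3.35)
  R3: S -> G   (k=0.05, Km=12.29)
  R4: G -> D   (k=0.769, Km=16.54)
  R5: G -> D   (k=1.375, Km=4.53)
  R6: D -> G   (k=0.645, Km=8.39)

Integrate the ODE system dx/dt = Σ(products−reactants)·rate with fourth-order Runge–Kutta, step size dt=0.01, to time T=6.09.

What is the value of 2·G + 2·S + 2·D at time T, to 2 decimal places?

Value at T = 182.36

Check how each reaction changes W = 2·G + 2·S + 2·D (weight of products minus weight of reactants):
R1: S -> G: (2·1) − (2·1) = 2 − 2 = 0
R2: D -> G: (2·1) − (2·1) = 2 − 2 = 0
R3: S -> G: (2·1) − (2·1) = 2 − 2 = 0
R4: G -> D: (2·1) − (2·1) = 2 − 2 = 0
R5: G -> D: (2·1) − (2·1) = 2 − 2 = 0
R6: D -> G: (2·1) − (2·1) = 2 − 2 = 0
Every reaction leaves W unchanged, so W is conserved and no simulation is needed: W(T) = W(0) = 2·46.26 + 2·12.23 + 2·32.69 = 182.36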